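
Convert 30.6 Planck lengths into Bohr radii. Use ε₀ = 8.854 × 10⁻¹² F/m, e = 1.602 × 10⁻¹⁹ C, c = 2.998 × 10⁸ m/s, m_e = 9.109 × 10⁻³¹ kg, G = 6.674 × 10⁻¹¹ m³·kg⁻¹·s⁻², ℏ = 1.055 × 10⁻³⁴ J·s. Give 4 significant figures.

9.338 × 10⁻²⁴

Planck length: ℓ_P = √(ℏG/c³) = 1.616 × 10⁻³⁵ m
Bohr radius: a₀ = 4πε₀ℏ²/(m_e e²) = 5.297 × 10⁻¹¹ m
30.6 × 1.616 × 10⁻³⁵ / 5.297 × 10⁻¹¹ = 9.338 × 10⁻²⁴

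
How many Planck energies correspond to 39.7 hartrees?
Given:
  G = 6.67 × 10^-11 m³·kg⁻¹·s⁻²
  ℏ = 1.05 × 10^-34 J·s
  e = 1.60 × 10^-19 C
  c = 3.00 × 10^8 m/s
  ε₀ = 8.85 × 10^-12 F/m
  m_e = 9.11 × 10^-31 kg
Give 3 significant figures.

8.89 × 10^-26

hartree: E_h = m_e e⁴/(4πε₀ℏ)² = 4.38 × 10^-18 J
Planck energy: E_P = √(ℏc⁵/G) = 1.96 × 10^9 J
39.7 × 4.38 × 10^-18 / 1.96 × 10^9 = 8.89 × 10^-26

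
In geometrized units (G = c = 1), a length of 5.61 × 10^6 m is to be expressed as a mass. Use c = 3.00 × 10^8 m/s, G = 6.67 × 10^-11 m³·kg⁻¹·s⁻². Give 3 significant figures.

7.57 × 10^33 kg

Length → mass via c²/G.
5.61 × 10^6 m × (c²/G) = 7.57 × 10^33 kg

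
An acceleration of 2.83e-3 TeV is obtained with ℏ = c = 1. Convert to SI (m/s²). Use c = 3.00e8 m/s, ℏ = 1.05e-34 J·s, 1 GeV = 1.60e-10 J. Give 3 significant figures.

1.29e33 m/s²

Acceleration is [L]/[T]² = c·[E]/ℏ.
1 GeV → c/ℏ × (1 GeV in J) = 4.57e32 m/s².
Convert the energy scale: 2.83e-3 TeV = 2.83 GeV.
Result: 2.83 × 4.57e32 = 1.29e33 m/s².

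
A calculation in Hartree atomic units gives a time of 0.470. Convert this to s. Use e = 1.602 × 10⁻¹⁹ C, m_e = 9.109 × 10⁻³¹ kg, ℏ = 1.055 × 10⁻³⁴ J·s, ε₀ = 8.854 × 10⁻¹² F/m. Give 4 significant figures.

1.139 × 10⁻¹⁷ s

One atomic unit of time: τ_au = (4πε₀)²ℏ³/(m_e e⁴) = 2.423 × 10⁻¹⁷ s.
0.470 × 2.423 × 10⁻¹⁷ s = 1.139 × 10⁻¹⁷ s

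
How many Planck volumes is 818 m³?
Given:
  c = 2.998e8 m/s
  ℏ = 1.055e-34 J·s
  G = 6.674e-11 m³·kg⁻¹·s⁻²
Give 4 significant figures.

1.937e107

Planck volume: V_P = (ℏG/c³)^(3/2) = 4.224e-105 m³.
818 / 4.224e-105 = 1.937e107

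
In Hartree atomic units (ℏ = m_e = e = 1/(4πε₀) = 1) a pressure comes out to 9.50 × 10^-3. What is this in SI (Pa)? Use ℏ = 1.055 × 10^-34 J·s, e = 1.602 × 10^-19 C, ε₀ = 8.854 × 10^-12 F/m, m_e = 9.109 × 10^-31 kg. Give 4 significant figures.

One atomic unit of pressure: P_au = E_h/a₀³ = m_e⁴e¹⁰/((4πε₀)⁵ℏ⁸) = 2.929 × 10^13 Pa.
9.50 × 10^-3 × 2.929 × 10^13 Pa = 2.783 × 10^11 Pa

2.783 × 10^11 Pa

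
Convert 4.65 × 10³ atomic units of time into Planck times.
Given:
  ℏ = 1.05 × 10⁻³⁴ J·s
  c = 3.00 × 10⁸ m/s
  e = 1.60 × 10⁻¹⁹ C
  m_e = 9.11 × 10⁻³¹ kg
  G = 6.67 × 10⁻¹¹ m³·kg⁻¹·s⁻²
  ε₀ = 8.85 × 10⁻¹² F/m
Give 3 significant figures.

2.08 × 10³⁰

atomic unit of time: τ_au = (4πε₀)²ℏ³/(m_e e⁴) = 2.40 × 10⁻¹⁷ s
Planck time: t_P = √(ℏG/c⁵) = 5.37 × 10⁻⁴⁴ s
4.65 × 10³ × 2.40 × 10⁻¹⁷ / 5.37 × 10⁻⁴⁴ = 2.08 × 10³⁰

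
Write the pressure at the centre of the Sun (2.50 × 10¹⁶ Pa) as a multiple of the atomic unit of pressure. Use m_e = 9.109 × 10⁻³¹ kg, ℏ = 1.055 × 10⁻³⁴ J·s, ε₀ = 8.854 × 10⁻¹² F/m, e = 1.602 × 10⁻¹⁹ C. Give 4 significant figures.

atomic unit of pressure: P_au = E_h/a₀³ = m_e⁴e¹⁰/((4πε₀)⁵ℏ⁸) = 2.929 × 10¹³ Pa.
2.50 × 10¹⁶ / 2.929 × 10¹³ = 853.5

853.5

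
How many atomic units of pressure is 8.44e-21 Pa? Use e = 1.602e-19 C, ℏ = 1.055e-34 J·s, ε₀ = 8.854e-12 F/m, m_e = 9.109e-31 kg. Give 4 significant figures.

2.881e-34

atomic unit of pressure: P_au = E_h/a₀³ = m_e⁴e¹⁰/((4πε₀)⁵ℏ⁸) = 2.929e13 Pa.
8.44e-21 / 2.929e13 = 2.881e-34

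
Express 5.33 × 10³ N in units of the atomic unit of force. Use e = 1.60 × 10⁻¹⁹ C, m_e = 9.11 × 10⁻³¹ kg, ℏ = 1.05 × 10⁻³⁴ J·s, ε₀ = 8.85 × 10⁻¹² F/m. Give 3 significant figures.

atomic unit of force: F_au = E_h/a₀ = m_e²e⁶/((4πε₀)³ℏ⁴) = 8.33 × 10⁻⁸ N.
5.33 × 10³ / 8.33 × 10⁻⁸ = 6.40 × 10¹⁰

6.40 × 10¹⁰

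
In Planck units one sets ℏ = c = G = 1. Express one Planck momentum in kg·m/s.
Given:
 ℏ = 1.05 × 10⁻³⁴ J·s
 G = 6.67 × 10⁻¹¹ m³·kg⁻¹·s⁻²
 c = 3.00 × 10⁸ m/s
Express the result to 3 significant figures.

6.52 kg·m/s

p_P = √(ℏc³/G)
  = √(42.5)
  = 6.52 kg·m/s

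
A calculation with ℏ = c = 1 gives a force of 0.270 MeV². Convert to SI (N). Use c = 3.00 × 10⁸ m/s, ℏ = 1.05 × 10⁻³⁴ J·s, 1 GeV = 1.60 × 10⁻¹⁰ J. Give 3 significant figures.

Force is [E]/[L] = [E]²/(ℏc); restore (ℏc)⁻¹.
1 GeV² → 1/(ℏc) × (1 GeV in J)² = 8.13 × 10⁵ N.
Convert the energy scale: 0.270 MeV² = 2.70 × 10⁻⁷ GeV².
Result: 2.70 × 10⁻⁷ × 8.13 × 10⁵ = 0.219 N.

0.219 N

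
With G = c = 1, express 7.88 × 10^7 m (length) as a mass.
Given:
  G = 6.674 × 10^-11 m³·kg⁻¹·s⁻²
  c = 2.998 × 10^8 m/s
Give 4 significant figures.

1.061 × 10^35 kg

Length → mass via c²/G.
7.88 × 10^7 m × (c²/G) = 1.061 × 10^35 kg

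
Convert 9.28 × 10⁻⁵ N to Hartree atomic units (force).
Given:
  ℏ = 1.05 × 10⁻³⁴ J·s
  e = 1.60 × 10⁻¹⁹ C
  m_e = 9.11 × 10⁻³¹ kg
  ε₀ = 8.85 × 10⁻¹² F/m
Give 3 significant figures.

atomic unit of force: F_au = E_h/a₀ = m_e²e⁶/((4πε₀)³ℏ⁴) = 8.33 × 10⁻⁸ N.
9.28 × 10⁻⁵ / 8.33 × 10⁻⁸ = 1.11 × 10³

1.11 × 10³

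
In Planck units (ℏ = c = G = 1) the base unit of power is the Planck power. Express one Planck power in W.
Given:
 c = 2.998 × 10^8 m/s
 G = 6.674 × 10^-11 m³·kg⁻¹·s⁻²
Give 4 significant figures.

3.629 × 10^52 W

P_P = c⁵/G
  = 2.422 × 10^42 / 6.674 × 10^-11
  = 3.629 × 10^52 W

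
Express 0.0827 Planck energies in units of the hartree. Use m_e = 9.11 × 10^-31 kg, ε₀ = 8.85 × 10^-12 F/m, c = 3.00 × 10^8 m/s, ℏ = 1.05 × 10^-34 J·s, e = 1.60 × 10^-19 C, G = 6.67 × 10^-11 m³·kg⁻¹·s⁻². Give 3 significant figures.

Planck energy: E_P = √(ℏc⁵/G) = 1.96 × 10^9 J
hartree: E_h = m_e e⁴/(4πε₀ℏ)² = 4.38 × 10^-18 J
0.0827 × 1.96 × 10^9 / 4.38 × 10^-18 = 3.69 × 10^25

3.69 × 10^25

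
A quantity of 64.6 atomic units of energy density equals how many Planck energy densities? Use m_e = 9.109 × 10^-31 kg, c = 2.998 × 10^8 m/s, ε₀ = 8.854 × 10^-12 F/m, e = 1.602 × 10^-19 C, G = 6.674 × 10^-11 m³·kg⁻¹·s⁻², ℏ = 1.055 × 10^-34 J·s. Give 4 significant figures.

4.085 × 10^-99

atomic unit of energy density: u_au = E_h/a₀³ = m_e⁴e¹⁰/((4πε₀)⁵ℏ⁸) = 2.929 × 10^13 J/m³
Planck energy density: u_P = c⁷/(ℏG²) = 4.632 × 10^113 J/m³
64.6 × 2.929 × 10^13 / 4.632 × 10^113 = 4.085 × 10^-99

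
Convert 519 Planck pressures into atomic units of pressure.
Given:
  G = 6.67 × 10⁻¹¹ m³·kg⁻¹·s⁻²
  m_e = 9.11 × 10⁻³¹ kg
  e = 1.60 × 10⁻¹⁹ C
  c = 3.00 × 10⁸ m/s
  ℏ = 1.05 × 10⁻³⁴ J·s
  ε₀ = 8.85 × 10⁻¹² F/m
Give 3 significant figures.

8.06 × 10¹⁰²

Planck pressure: p_P = c⁷/(ℏG²) = 4.68 × 10¹¹³ Pa
atomic unit of pressure: P_au = E_h/a₀³ = m_e⁴e¹⁰/((4πε₀)⁵ℏ⁸) = 3.01 × 10¹³ Pa
519 × 4.68 × 10¹¹³ / 3.01 × 10¹³ = 8.06 × 10¹⁰²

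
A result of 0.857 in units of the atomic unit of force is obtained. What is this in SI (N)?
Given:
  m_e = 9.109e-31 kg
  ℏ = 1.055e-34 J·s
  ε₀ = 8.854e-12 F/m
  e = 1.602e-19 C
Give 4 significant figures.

One atomic unit of force: F_au = E_h/a₀ = m_e²e⁶/((4πε₀)³ℏ⁴) = 8.220e-8 N.
0.857 × 8.220e-8 N = 7.044e-8 N

7.044e-8 N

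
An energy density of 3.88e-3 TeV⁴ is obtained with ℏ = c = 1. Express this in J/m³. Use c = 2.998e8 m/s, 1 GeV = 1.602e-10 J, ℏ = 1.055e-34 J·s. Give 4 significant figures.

8.077e46 J/m³

[E]/[L]³ = [E]⁴/(ℏc)³; restore (ℏc)⁻³.
1 GeV⁴ → 1/(ℏc)³ × (1 GeV in J)⁴ = 2.082e37 J/m³.
Convert the energy scale: 3.88e-3 TeV⁴ = 3.88e9 GeV⁴.
Result: 3.88e9 × 2.082e37 = 8.077e46 J/m³.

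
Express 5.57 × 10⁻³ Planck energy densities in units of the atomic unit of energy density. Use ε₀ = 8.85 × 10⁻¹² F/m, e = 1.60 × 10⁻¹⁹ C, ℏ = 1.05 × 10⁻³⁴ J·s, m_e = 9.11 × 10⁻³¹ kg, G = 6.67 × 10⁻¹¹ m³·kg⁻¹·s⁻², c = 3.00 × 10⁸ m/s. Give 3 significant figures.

8.66 × 10⁹⁷

Planck energy density: u_P = c⁷/(ℏG²) = 4.68 × 10¹¹³ J/m³
atomic unit of energy density: u_au = E_h/a₀³ = m_e⁴e¹⁰/((4πε₀)⁵ℏ⁸) = 3.01 × 10¹³ J/m³
5.57 × 10⁻³ × 4.68 × 10¹¹³ / 3.01 × 10¹³ = 8.66 × 10⁹⁷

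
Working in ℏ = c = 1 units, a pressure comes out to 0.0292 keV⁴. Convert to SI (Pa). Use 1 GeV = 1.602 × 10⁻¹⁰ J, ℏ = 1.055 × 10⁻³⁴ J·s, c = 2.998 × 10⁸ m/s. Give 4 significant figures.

6.078 × 10¹¹ Pa

Pressure is [E]/[L]³ = [E]⁴/(ℏc)³.
1 GeV⁴ → 1/(ℏc)³ × (1 GeV in J)⁴ = 2.082 × 10³⁷ Pa.
Convert the energy scale: 0.0292 keV⁴ = 2.92 × 10⁻²⁶ GeV⁴.
Result: 2.92 × 10⁻²⁶ × 2.082 × 10³⁷ = 6.078 × 10¹¹ Pa.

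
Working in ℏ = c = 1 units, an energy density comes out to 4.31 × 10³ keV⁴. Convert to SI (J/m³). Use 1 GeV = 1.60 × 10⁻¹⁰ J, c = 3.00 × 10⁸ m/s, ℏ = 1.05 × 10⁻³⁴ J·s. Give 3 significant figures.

9.04 × 10¹⁶ J/m³

[E]/[L]³ = [E]⁴/(ℏc)³; restore (ℏc)⁻³.
1 GeV⁴ → 1/(ℏc)³ × (1 GeV in J)⁴ = 2.10 × 10³⁷ J/m³.
Convert the energy scale: 4.31 × 10³ keV⁴ = 4.31 × 10⁻²¹ GeV⁴.
Result: 4.31 × 10⁻²¹ × 2.10 × 10³⁷ = 9.04 × 10¹⁶ J/m³.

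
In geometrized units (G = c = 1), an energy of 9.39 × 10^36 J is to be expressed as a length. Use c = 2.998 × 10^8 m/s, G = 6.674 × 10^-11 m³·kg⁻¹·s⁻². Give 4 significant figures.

Energy → length via G/c⁴.
9.39 × 10^36 J × (G/c⁴) = 7.758 × 10^-8 m

7.758 × 10^-8 m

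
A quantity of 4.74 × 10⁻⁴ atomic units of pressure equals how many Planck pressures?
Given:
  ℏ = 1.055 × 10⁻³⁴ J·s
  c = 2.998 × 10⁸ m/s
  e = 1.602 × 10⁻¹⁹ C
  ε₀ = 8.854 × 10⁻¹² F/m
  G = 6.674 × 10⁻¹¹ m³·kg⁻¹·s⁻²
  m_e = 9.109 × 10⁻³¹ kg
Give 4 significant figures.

atomic unit of pressure: P_au = E_h/a₀³ = m_e⁴e¹⁰/((4πε₀)⁵ℏ⁸) = 2.929 × 10¹³ Pa
Planck pressure: p_P = c⁷/(ℏG²) = 4.632 × 10¹¹³ Pa
4.74 × 10⁻⁴ × 2.929 × 10¹³ / 4.632 × 10¹¹³ = 2.997 × 10⁻¹⁰⁴

2.997 × 10⁻¹⁰⁴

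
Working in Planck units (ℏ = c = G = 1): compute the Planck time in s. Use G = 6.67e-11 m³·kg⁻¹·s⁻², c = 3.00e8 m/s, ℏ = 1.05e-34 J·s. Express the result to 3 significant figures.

The unique combination of the constants set to 1 with dimensions of time is t_P = √(ℏG/c⁵).
  = √(2.88e-87)
  = 5.37e-44 s

5.37e-44 s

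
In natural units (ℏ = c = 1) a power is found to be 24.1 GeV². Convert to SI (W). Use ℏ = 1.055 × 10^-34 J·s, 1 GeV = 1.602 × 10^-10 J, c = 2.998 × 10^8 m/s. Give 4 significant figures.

Power is [E]/[T] = [E]²/ℏ.
1 GeV² → 1/ℏ × (1 GeV in J)² = 2.433 × 10^14 W.
Result: 24.1 × 2.433 × 10^14 = 5.863 × 10^15 W.

5.863 × 10^15 W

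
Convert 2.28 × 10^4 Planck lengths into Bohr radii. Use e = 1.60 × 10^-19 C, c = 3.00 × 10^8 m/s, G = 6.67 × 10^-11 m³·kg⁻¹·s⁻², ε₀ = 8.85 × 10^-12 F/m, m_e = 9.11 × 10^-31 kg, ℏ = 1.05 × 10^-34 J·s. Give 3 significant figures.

Planck length: ℓ_P = √(ℏG/c³) = 1.61 × 10^-35 m
Bohr radius: a₀ = 4πε₀ℏ²/(m_e e²) = 5.26 × 10^-11 m
2.28 × 10^4 × 1.61 × 10^-35 / 5.26 × 10^-11 = 6.98 × 10^-21

6.98 × 10^-21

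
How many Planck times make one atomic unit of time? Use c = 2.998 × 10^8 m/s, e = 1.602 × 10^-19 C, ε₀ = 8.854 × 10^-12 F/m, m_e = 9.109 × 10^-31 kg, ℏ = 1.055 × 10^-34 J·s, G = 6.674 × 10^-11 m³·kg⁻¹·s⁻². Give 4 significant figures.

4.494 × 10^26

atomic unit of time: τ_au = (4πε₀)²ℏ³/(m_e e⁴) = 2.423 × 10^-17 s
Planck time: t_P = √(ℏG/c⁵) = 5.392 × 10^-44 s
ratio = 2.423 × 10^-17 / 5.392 × 10^-44 = 4.494 × 10^26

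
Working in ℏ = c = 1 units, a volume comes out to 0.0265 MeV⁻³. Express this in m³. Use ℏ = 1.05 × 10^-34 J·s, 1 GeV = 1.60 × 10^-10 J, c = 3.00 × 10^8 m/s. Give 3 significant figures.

Volume is [L]³ = [E]⁻³·(ℏc)³.
1 GeV⁻³ → (ℏc)³ × (1 GeV in J)⁻³ = 7.63 × 10^-48 m³.
Convert the energy scale: 0.0265 MeV⁻³ = 2.65 × 10^7 GeV⁻³.
Result: 2.65 × 10^7 × 7.63 × 10^-48 = 2.02 × 10^-40 m³.

2.02 × 10^-40 m³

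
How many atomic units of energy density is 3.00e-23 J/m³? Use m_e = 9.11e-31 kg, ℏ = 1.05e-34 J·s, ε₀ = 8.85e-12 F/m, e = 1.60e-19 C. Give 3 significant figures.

9.96e-37

atomic unit of energy density: u_au = E_h/a₀³ = m_e⁴e¹⁰/((4πε₀)⁵ℏ⁸) = 3.01e13 J/m³.
3.00e-23 / 3.01e13 = 9.96e-37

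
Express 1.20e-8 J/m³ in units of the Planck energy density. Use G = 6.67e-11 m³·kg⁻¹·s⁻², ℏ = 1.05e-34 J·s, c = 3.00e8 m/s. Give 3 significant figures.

Planck energy density: u_P = c⁷/(ℏG²) = 4.68e113 J/m³.
1.20e-8 / 4.68e113 = 2.56e-122

2.56e-122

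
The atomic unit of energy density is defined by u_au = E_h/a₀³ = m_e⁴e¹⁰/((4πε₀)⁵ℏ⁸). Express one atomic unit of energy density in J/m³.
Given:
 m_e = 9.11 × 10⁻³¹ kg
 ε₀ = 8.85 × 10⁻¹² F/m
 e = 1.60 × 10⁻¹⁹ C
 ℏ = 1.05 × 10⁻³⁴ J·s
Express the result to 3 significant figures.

u_au = E_h/a₀³ = m_e⁴e¹⁰/((4πε₀)⁵ℏ⁸)
E_h = 4.38 × 10⁻¹⁸ J
a₀ = 5.26 × 10⁻¹¹ m
E_h/a₀³ = 3.01 × 10¹³ J/m³

3.01 × 10¹³ J/m³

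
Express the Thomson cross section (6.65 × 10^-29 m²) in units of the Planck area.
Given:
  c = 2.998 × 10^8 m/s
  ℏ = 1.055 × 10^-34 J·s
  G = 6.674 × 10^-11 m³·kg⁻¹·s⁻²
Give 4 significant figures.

Planck area: A_P = ℏG/c³ = 2.613 × 10^-70 m².
6.65 × 10^-29 / 2.613 × 10^-70 = 2.545 × 10^41

2.545 × 10^41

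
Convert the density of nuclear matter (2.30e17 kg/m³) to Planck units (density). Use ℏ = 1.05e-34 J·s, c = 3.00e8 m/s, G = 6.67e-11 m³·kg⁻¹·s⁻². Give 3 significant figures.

Planck density: ρ_P = c⁵/(ℏG²) = 5.20e96 kg/m³.
2.30e17 / 5.20e96 = 4.42e-80

4.42e-80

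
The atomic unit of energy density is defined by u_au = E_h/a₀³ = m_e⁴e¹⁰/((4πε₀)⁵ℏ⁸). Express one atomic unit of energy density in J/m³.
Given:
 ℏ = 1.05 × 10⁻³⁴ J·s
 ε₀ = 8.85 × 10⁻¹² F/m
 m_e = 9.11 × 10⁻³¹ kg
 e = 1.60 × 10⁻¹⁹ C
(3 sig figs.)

u_au = E_h/a₀³ = m_e⁴e¹⁰/((4πε₀)⁵ℏ⁸)
E_h = 4.38 × 10⁻¹⁸ J
a₀ = 5.26 × 10⁻¹¹ m
E_h/a₀³ = 3.01 × 10¹³ J/m³

3.01 × 10¹³ J/m³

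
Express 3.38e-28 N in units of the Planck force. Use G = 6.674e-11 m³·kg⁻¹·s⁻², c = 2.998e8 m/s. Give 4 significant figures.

2.792e-72

Planck force: F_P = c⁴/G = 1.210e44 N.
3.38e-28 / 1.210e44 = 2.792e-72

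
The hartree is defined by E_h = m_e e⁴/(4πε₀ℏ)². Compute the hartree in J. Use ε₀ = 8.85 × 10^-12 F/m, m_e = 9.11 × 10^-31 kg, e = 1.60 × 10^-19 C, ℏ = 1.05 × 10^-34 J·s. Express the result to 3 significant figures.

E_h = m_e e⁴/(4πε₀ℏ)²
  = 5.97 × 10^-106 / 1.36 × 10^-88
  = 4.38 × 10^-18 J

4.38 × 10^-18 J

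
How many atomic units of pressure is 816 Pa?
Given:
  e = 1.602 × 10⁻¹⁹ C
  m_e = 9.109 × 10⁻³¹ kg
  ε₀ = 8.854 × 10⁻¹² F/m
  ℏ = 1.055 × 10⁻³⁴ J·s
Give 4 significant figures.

2.786 × 10⁻¹¹

atomic unit of pressure: P_au = E_h/a₀³ = m_e⁴e¹⁰/((4πε₀)⁵ℏ⁸) = 2.929 × 10¹³ Pa.
816 / 2.929 × 10¹³ = 2.786 × 10⁻¹¹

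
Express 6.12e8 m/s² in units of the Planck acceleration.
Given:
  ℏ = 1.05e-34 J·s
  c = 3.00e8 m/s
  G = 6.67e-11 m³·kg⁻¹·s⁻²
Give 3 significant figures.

1.10e-43

Planck acceleration: a_P = √(c⁷/(ℏG)) = 5.59e51 m/s².
6.12e8 / 5.59e51 = 1.10e-43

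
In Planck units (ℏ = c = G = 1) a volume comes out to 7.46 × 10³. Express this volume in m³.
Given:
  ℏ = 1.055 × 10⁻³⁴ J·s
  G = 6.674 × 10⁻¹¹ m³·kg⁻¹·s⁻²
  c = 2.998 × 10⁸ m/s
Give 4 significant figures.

One Planck volume: V_P = (ℏG/c³)^(3/2) = 4.224 × 10⁻¹⁰⁵ m³.
7.46 × 10³ × 4.224 × 10⁻¹⁰⁵ m³ = 3.151 × 10⁻¹⁰¹ m³

3.151 × 10⁻¹⁰¹ m³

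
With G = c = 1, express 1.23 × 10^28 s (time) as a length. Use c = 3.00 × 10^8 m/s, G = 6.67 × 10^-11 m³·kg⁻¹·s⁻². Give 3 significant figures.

Time → length via c.
1.23 × 10^28 s × (c) = 3.69 × 10^36 m

3.69 × 10^36 m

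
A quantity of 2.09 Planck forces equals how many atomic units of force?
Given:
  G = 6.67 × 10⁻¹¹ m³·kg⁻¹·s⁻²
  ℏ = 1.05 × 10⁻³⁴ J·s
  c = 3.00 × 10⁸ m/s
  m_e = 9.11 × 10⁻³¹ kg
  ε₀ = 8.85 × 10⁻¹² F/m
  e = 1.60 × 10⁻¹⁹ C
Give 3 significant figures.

3.05 × 10⁵¹

Planck force: F_P = c⁴/G = 1.21 × 10⁴⁴ N
atomic unit of force: F_au = E_h/a₀ = m_e²e⁶/((4πε₀)³ℏ⁴) = 8.33 × 10⁻⁸ N
2.09 × 1.21 × 10⁴⁴ / 8.33 × 10⁻⁸ = 3.05 × 10⁵¹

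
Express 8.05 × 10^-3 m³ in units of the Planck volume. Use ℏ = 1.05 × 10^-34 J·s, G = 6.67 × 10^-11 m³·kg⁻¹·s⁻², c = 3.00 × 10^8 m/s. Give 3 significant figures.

1.93 × 10^102

Planck volume: V_P = (ℏG/c³)^(3/2) = 4.18 × 10^-105 m³.
8.05 × 10^-3 / 4.18 × 10^-105 = 1.93 × 10^102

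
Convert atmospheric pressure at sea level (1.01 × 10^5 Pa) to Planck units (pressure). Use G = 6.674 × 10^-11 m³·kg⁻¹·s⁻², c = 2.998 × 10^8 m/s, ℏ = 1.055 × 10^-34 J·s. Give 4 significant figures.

2.180 × 10^-109

Planck pressure: p_P = c⁷/(ℏG²) = 4.632 × 10^113 Pa.
1.01 × 10^5 / 4.632 × 10^113 = 2.180 × 10^-109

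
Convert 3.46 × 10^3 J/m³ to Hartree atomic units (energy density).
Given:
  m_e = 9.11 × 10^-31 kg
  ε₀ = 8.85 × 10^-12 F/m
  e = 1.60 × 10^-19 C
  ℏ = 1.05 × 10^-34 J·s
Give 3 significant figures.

1.15 × 10^-10

atomic unit of energy density: u_au = E_h/a₀³ = m_e⁴e¹⁰/((4πε₀)⁵ℏ⁸) = 3.01 × 10^13 J/m³.
3.46 × 10^3 / 3.01 × 10^13 = 1.15 × 10^-10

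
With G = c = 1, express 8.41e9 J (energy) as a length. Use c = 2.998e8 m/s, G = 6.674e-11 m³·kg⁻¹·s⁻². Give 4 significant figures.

6.948e-35 m

Energy → length via G/c⁴.
8.41e9 J × (G/c⁴) = 6.948e-35 m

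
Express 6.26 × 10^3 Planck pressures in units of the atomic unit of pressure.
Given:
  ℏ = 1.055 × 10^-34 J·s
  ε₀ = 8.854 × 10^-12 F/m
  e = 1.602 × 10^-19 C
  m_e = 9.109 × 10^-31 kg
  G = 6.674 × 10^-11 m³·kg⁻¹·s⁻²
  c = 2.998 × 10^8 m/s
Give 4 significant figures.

Planck pressure: p_P = c⁷/(ℏG²) = 4.632 × 10^113 Pa
atomic unit of pressure: P_au = E_h/a₀³ = m_e⁴e¹⁰/((4πε₀)⁵ℏ⁸) = 2.929 × 10^13 Pa
6.26 × 10^3 × 4.632 × 10^113 / 2.929 × 10^13 = 9.900 × 10^103

9.900 × 10^103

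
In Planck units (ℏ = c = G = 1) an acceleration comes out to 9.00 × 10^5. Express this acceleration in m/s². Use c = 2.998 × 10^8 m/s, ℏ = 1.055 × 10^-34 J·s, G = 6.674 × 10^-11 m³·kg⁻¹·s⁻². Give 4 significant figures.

One Planck acceleration: a_P = √(c⁷/(ℏG)) = 5.560 × 10^51 m/s².
9.00 × 10^5 × 5.560 × 10^51 m/s² = 5.004 × 10^57 m/s²

5.004 × 10^57 m/s²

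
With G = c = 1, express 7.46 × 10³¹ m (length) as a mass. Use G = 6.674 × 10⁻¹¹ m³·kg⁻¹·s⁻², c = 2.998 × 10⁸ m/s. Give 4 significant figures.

Length → mass via c²/G.
7.46 × 10³¹ m × (c²/G) = 1.005 × 10⁵⁹ kg

1.005 × 10⁵⁹ kg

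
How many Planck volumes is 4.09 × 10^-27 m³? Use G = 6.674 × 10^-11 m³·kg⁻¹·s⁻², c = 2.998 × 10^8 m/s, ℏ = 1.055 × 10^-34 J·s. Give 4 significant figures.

Planck volume: V_P = (ℏG/c³)^(3/2) = 4.224 × 10^-105 m³.
4.09 × 10^-27 / 4.224 × 10^-105 = 9.683 × 10^77

9.683 × 10^77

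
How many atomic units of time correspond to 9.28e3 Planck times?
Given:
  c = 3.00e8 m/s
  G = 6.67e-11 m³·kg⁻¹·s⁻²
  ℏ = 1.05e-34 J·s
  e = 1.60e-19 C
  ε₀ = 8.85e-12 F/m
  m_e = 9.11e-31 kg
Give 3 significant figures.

Planck time: t_P = √(ℏG/c⁵) = 5.37e-44 s
atomic unit of time: τ_au = (4πε₀)²ℏ³/(m_e e⁴) = 2.40e-17 s
9.28e3 × 5.37e-44 / 2.40e-17 = 2.08e-23

2.08e-23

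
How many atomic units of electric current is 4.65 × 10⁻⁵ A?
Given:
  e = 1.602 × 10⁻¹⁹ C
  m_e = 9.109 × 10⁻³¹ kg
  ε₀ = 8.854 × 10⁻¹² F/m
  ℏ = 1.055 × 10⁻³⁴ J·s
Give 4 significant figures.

7.033 × 10⁻³

atomic unit of electric current: I_au = e E_h/ℏ = m_e e⁵/((4πε₀)²ℏ³) = 6.612 × 10⁻³ A.
4.65 × 10⁻⁵ / 6.612 × 10⁻³ = 7.033 × 10⁻³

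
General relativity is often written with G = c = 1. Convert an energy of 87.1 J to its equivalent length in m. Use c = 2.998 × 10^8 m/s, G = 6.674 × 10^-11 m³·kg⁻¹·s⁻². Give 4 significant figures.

7.196 × 10^-43 m

Energy → length via G/c⁴.
87.1 J × (G/c⁴) = 7.196 × 10^-43 m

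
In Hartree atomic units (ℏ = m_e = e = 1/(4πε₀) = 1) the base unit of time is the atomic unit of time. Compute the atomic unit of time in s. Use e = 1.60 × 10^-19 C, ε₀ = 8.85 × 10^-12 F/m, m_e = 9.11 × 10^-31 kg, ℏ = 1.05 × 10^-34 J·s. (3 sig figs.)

2.40 × 10^-17 s

τ_au = (4πε₀)²ℏ³/(m_e e⁴)
E_h = 4.38 × 10^-18 J
ℏ/E_h = 2.40 × 10^-17 s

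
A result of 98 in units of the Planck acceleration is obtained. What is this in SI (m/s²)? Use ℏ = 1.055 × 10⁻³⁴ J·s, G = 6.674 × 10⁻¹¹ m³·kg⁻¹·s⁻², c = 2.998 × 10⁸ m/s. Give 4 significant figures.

5.449 × 10⁵³ m/s²

One Planck acceleration: a_P = √(c⁷/(ℏG)) = 5.560 × 10⁵¹ m/s².
98 × 5.560 × 10⁵¹ m/s² = 5.449 × 10⁵³ m/s²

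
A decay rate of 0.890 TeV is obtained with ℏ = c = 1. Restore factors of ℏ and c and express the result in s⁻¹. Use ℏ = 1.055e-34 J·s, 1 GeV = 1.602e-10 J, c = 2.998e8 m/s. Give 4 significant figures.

1.351e27 s⁻¹

A rate is [E]/ℏ; divide by ℏ.
1 GeV → 1/ℏ × (1 GeV in J) = 1.518e24 s⁻¹.
Convert the energy scale: 0.890 TeV = 890 GeV.
Result: 890 × 1.518e24 = 1.351e27 s⁻¹.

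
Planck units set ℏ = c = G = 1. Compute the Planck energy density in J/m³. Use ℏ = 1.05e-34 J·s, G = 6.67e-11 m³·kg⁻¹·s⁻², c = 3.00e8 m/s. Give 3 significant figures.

4.68e113 J/m³

Dimensional analysis gives u_P = c⁷/(ℏG²).
  = 2.19e59 / 4.67e-55
  = 4.68e113 J/m³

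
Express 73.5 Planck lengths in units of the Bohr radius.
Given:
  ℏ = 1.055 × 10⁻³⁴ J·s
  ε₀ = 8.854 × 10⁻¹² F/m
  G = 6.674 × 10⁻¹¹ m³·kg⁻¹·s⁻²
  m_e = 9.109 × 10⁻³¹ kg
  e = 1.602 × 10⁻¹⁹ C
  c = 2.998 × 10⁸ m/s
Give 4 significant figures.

2.243 × 10⁻²³

Planck length: ℓ_P = √(ℏG/c³) = 1.616 × 10⁻³⁵ m
Bohr radius: a₀ = 4πε₀ℏ²/(m_e e²) = 5.297 × 10⁻¹¹ m
73.5 × 1.616 × 10⁻³⁵ / 5.297 × 10⁻¹¹ = 2.243 × 10⁻²³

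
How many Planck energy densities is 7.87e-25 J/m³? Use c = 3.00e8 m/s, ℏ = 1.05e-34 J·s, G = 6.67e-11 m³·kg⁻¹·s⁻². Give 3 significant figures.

Planck energy density: u_P = c⁷/(ℏG²) = 4.68e113 J/m³.
7.87e-25 / 4.68e113 = 1.68e-138

1.68e-138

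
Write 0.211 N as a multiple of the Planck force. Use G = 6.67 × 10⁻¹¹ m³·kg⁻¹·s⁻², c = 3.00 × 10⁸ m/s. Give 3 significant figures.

1.74 × 10⁻⁴⁵

Planck force: F_P = c⁴/G = 1.21 × 10⁴⁴ N.
0.211 / 1.21 × 10⁴⁴ = 1.74 × 10⁻⁴⁵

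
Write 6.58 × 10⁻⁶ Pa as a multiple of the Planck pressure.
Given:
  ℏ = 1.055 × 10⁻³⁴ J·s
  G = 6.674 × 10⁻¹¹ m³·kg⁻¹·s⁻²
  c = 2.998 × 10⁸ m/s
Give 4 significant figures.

Planck pressure: p_P = c⁷/(ℏG²) = 4.632 × 10¹¹³ Pa.
6.58 × 10⁻⁶ / 4.632 × 10¹¹³ = 1.420 × 10⁻¹¹⁹

1.420 × 10⁻¹¹⁹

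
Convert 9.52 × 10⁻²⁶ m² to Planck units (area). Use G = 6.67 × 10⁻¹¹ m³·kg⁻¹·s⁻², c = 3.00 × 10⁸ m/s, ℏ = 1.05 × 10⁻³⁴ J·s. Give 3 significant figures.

3.67 × 10⁴⁴

Planck area: A_P = ℏG/c³ = 2.59 × 10⁻⁷⁰ m².
9.52 × 10⁻²⁶ / 2.59 × 10⁻⁷⁰ = 3.67 × 10⁴⁴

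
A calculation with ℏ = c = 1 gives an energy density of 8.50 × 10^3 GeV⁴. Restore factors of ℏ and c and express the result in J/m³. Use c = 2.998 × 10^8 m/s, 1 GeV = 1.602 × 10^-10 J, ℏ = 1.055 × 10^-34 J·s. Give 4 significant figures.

[E]/[L]³ = [E]⁴/(ℏc)³; restore (ℏc)⁻³.
1 GeV⁴ → 1/(ℏc)³ × (1 GeV in J)⁴ = 2.082 × 10^37 J/m³.
Result: 8.50 × 10^3 × 2.082 × 10^37 = 1.769 × 10^41 J/m³.

1.769 × 10^41 J/m³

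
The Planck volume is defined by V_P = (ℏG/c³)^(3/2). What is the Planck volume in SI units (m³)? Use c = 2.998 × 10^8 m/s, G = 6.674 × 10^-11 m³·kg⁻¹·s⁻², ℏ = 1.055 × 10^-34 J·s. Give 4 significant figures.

V_P = (ℏG/c³)^(3/2)
  = √(1.784 × 10^-209)
  = 4.224 × 10^-105 m³

4.224 × 10^-105 m³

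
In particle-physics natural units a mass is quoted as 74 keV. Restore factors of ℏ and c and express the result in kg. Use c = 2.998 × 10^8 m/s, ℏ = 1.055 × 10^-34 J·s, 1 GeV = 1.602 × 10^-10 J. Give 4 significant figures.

Mass is [E]/c²; divide by c².
1 GeV → 1/c² × (1 GeV in J) = 1.782 × 10^-27 kg.
Convert the energy scale: 74 keV = 7.40 × 10^-5 GeV.
Result: 7.40 × 10^-5 × 1.782 × 10^-27 = 1.319 × 10^-31 kg.

1.319 × 10^-31 kg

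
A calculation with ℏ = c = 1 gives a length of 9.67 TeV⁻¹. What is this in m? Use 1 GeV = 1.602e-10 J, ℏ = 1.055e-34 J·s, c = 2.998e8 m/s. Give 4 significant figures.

1.909e-18 m

A length is [E]⁻¹ in ℏ=c=1; restore one factor of ℏc.
1 GeV⁻¹ → ℏc × (1 GeV in J)⁻¹ = 1.974e-16 m.
Convert the energy scale: 9.67 TeV⁻¹ = 9.67e-3 GeV⁻¹.
Result: 9.67e-3 × 1.974e-16 = 1.909e-18 m.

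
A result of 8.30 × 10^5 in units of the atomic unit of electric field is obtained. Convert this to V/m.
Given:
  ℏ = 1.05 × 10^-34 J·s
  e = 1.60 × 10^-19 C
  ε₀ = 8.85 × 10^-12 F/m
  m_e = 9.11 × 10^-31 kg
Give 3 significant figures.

4.32 × 10^17 V/m

One atomic unit of electric field: E_au = E_h/(e a₀) = m_e²e⁵/((4πε₀)³ℏ⁴) = 5.20 × 10^11 V/m.
8.30 × 10^5 × 5.20 × 10^11 V/m = 4.32 × 10^17 V/m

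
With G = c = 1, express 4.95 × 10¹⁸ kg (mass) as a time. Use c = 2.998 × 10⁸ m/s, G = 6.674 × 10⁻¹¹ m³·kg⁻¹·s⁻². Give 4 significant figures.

1.226 × 10⁻¹⁷ s

Mass → time via G/c³.
4.95 × 10¹⁸ kg × (G/c³) = 1.226 × 10⁻¹⁷ s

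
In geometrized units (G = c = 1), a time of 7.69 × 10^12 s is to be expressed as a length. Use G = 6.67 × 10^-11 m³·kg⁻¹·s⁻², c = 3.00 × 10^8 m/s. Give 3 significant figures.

Time → length via c.
7.69 × 10^12 s × (c) = 2.31 × 10^21 m

2.31 × 10^21 m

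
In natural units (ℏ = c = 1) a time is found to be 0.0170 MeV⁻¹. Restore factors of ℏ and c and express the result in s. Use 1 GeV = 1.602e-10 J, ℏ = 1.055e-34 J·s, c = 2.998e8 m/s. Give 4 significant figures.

1.120e-23 s

A time is [E]⁻¹ in ℏ=c=1; restore one factor of ℏ.
1 GeV⁻¹ → ℏ × (1 GeV in J)⁻¹ = 6.586e-25 s.
Convert the energy scale: 0.0170 MeV⁻¹ = 17 GeV⁻¹.
Result: 17 × 6.586e-25 = 1.120e-23 s.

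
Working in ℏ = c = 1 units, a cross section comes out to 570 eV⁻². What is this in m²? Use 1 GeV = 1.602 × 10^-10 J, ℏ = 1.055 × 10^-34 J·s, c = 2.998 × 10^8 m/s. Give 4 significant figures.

Area is [L]² = [E]⁻²·(ℏc)²; restore (ℏc)².
1 GeV⁻² → (ℏc)² × (1 GeV in J)⁻² = 3.898 × 10^-32 m².
Convert the energy scale: 570 eV⁻² = 5.70 × 10^20 GeV⁻².
Result: 5.70 × 10^20 × 3.898 × 10^-32 = 2.222 × 10^-11 m².

2.222 × 10^-11 m²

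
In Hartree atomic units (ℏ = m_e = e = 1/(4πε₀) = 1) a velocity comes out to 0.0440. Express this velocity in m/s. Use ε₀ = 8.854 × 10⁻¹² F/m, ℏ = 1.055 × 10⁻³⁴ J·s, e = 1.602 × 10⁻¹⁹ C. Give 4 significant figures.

9.620 × 10⁴ m/s

One atomic unit of velocity: v_au = e²/(4πε₀ℏ) = 2.186 × 10⁶ m/s.
0.0440 × 2.186 × 10⁶ m/s = 9.620 × 10⁴ m/s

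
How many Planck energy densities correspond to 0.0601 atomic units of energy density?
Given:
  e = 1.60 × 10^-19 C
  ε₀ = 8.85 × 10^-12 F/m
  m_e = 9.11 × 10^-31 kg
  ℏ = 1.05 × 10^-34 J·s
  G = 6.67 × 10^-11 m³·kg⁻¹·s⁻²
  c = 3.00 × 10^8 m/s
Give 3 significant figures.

atomic unit of energy density: u_au = E_h/a₀³ = m_e⁴e¹⁰/((4πε₀)⁵ℏ⁸) = 3.01 × 10^13 J/m³
Planck energy density: u_P = c⁷/(ℏG²) = 4.68 × 10^113 J/m³
0.0601 × 3.01 × 10^13 / 4.68 × 10^113 = 3.87 × 10^-102

3.87 × 10^-102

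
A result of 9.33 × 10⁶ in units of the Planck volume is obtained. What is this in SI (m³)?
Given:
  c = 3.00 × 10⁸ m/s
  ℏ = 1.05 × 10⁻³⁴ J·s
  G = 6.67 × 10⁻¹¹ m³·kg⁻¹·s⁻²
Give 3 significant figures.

One Planck volume: V_P = (ℏG/c³)^(3/2) = 4.18 × 10⁻¹⁰⁵ m³.
9.33 × 10⁶ × 4.18 × 10⁻¹⁰⁵ m³ = 3.90 × 10⁻⁹⁸ m³

3.90 × 10⁻⁹⁸ m³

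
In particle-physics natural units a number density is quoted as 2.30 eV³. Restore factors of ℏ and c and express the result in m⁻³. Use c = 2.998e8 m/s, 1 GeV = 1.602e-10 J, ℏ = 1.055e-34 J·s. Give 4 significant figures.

2.989e20 m⁻³

Number density is [L]⁻³ = [E]³/(ℏc)³.
1 GeV³ → 1/(ℏc)³ × (1 GeV in J)³ = 1.299e47 m⁻³.
Convert the energy scale: 2.30 eV³ = 2.30e-27 GeV³.
Result: 2.30e-27 × 1.299e47 = 2.989e20 m⁻³.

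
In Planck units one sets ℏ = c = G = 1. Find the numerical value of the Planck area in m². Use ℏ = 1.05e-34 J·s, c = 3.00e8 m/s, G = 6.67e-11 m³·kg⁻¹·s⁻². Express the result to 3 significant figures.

A_P = ℏG/c³
  = 7.00e-45 / 2.70e25
  = 2.59e-70 m²

2.59e-70 m²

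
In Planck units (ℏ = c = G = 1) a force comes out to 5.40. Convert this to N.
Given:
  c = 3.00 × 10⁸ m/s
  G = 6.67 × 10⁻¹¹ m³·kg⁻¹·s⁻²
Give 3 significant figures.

6.56 × 10⁴⁴ N

One Planck force: F_P = c⁴/G = 1.21 × 10⁴⁴ N.
5.40 × 1.21 × 10⁴⁴ N = 6.56 × 10⁴⁴ N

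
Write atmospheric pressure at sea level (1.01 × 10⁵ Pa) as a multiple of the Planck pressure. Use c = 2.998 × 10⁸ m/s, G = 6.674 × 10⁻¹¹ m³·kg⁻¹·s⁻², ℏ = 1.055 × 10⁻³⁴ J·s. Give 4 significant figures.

Planck pressure: p_P = c⁷/(ℏG²) = 4.632 × 10¹¹³ Pa.
1.01 × 10⁵ / 4.632 × 10¹¹³ = 2.180 × 10⁻¹⁰⁹

2.180 × 10⁻¹⁰⁹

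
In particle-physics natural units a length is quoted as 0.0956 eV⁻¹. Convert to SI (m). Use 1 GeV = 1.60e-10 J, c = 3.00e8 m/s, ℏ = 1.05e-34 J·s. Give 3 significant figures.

1.88e-8 m

A length is [E]⁻¹ in ℏ=c=1; restore one factor of ℏc.
1 GeV⁻¹ → ℏc × (1 GeV in J)⁻¹ = 1.97e-16 m.
Convert the energy scale: 0.0956 eV⁻¹ = 9.56e7 GeV⁻¹.
Result: 9.56e7 × 1.97e-16 = 1.88e-8 m.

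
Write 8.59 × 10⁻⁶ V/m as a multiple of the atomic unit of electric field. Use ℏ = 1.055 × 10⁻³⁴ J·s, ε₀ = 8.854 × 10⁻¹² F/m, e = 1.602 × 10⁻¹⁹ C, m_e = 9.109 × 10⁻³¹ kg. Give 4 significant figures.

atomic unit of electric field: E_au = E_h/(e a₀) = m_e²e⁵/((4πε₀)³ℏ⁴) = 5.131 × 10¹¹ V/m.
8.59 × 10⁻⁶ / 5.131 × 10¹¹ = 1.674 × 10⁻¹⁷

1.674 × 10⁻¹⁷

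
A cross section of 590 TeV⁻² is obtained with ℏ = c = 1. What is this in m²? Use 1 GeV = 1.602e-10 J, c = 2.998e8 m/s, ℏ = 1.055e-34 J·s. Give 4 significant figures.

2.300e-35 m²

Area is [L]² = [E]⁻²·(ℏc)²; restore (ℏc)².
1 GeV⁻² → (ℏc)² × (1 GeV in J)⁻² = 3.898e-32 m².
Convert the energy scale: 590 TeV⁻² = 5.90e-4 GeV⁻².
Result: 5.90e-4 × 3.898e-32 = 2.300e-35 m².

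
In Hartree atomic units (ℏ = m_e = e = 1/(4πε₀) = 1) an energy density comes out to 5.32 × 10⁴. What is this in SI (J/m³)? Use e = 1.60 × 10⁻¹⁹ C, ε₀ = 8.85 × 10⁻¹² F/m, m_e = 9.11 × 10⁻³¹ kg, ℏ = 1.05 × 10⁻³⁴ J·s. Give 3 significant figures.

1.60 × 10¹⁸ J/m³

One atomic unit of energy density: u_au = E_h/a₀³ = m_e⁴e¹⁰/((4πε₀)⁵ℏ⁸) = 3.01 × 10¹³ J/m³.
5.32 × 10⁴ × 3.01 × 10¹³ J/m³ = 1.60 × 10¹⁸ J/m³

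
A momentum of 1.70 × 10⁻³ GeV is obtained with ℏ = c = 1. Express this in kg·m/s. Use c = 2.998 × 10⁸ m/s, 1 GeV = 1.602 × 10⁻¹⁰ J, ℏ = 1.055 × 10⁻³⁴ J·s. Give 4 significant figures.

Momentum is [E]/c; divide by c.
1 GeV → 1/c × (1 GeV in J) = 5.344 × 10⁻¹⁹ kg·m/s.
Result: 1.70 × 10⁻³ × 5.344 × 10⁻¹⁹ = 9.084 × 10⁻²² kg·m/s.

9.084 × 10⁻²² kg·m/s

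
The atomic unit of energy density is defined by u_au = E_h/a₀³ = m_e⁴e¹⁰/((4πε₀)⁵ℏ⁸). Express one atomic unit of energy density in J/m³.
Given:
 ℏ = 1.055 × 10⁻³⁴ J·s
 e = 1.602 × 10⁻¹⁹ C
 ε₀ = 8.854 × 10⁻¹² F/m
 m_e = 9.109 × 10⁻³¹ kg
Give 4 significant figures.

u_au = E_h/a₀³ = m_e⁴e¹⁰/((4πε₀)⁵ℏ⁸)
E_h = 4.354 × 10⁻¹⁸ J
a₀ = 5.297 × 10⁻¹¹ m
E_h/a₀³ = 2.929 × 10¹³ J/m³

2.929 × 10¹³ J/m³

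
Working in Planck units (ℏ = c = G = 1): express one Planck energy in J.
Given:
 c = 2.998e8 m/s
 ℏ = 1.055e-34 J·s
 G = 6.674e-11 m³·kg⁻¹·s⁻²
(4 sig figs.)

The unique combination of the constants set to 1 with dimensions of energy is E_P = √(ℏc⁵/G).
  = √(3.828e18)
  = 1.957e9 J

1.957e9 J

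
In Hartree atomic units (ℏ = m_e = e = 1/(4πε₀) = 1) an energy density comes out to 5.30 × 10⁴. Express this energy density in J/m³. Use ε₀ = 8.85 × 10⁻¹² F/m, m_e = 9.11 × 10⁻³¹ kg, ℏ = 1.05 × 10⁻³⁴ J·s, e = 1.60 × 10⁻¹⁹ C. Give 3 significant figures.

One atomic unit of energy density: u_au = E_h/a₀³ = m_e⁴e¹⁰/((4πε₀)⁵ℏ⁸) = 3.01 × 10¹³ J/m³.
5.30 × 10⁴ × 3.01 × 10¹³ J/m³ = 1.60 × 10¹⁸ J/m³

1.60 × 10¹⁸ J/m³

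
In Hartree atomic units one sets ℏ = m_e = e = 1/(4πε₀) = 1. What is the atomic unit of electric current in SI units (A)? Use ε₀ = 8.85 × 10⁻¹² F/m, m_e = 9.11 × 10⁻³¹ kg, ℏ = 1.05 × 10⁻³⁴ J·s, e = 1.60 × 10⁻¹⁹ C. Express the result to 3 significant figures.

I_au = e E_h/ℏ = m_e e⁵/((4πε₀)²ℏ³)
E_h = 4.38 × 10⁻¹⁸ J
e·E_h/ℏ = 6.67 × 10⁻³ A

6.67 × 10⁻³ A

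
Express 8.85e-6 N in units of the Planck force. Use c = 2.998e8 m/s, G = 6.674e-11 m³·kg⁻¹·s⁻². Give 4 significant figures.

Planck force: F_P = c⁴/G = 1.210e44 N.
8.85e-6 / 1.210e44 = 7.311e-50

7.311e-50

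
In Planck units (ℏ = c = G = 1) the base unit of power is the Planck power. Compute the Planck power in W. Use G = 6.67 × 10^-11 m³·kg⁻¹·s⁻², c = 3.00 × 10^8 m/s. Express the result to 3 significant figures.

3.64 × 10^52 W

P_P = c⁵/G
  = 2.43 × 10^42 / 6.67 × 10^-11
  = 3.64 × 10^52 W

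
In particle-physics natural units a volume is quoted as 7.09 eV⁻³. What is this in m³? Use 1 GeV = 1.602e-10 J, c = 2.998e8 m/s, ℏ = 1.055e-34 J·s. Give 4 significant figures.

5.456e-20 m³

Volume is [L]³ = [E]⁻³·(ℏc)³.
1 GeV⁻³ → (ℏc)³ × (1 GeV in J)⁻³ = 7.696e-48 m³.
Convert the energy scale: 7.09 eV⁻³ = 7.09e27 GeV⁻³.
Result: 7.09e27 × 7.696e-48 = 5.456e-20 m³.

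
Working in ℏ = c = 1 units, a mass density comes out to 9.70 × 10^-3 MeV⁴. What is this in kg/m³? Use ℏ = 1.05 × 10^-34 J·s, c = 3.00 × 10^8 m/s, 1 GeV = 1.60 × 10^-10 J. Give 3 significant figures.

Mass density is [E]/(c²[L]³) = [E]⁴/(ℏ³c⁵).
1 GeV⁴ → 1/(ℏ³c⁵) × (1 GeV in J)⁴ = 2.33 × 10^20 kg/m³.
Convert the energy scale: 9.70 × 10^-3 MeV⁴ = 9.70 × 10^-15 GeV⁴.
Result: 9.70 × 10^-15 × 2.33 × 10^20 = 2.26 × 10^6 kg/m³.

2.26 × 10^6 kg/m³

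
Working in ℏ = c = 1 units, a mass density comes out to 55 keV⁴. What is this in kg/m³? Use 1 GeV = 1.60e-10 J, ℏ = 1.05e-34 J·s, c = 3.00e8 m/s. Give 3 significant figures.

0.0128 kg/m³

Mass density is [E]/(c²[L]³) = [E]⁴/(ℏ³c⁵).
1 GeV⁴ → 1/(ℏ³c⁵) × (1 GeV in J)⁴ = 2.33e20 kg/m³.
Convert the energy scale: 55 keV⁴ = 5.50e-23 GeV⁴.
Result: 5.50e-23 × 2.33e20 = 0.0128 kg/m³.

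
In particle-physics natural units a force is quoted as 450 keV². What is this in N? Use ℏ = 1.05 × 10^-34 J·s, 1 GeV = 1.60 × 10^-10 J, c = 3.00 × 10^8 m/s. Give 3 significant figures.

3.66 × 10^-4 N

Force is [E]/[L] = [E]²/(ℏc); restore (ℏc)⁻¹.
1 GeV² → 1/(ℏc) × (1 GeV in J)² = 8.13 × 10^5 N.
Convert the energy scale: 450 keV² = 4.50 × 10^-10 GeV².
Result: 4.50 × 10^-10 × 8.13 × 10^5 = 3.66 × 10^-4 N.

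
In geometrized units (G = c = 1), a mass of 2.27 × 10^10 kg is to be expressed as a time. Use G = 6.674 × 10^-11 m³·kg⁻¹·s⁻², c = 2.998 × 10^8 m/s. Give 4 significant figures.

Mass → time via G/c³.
2.27 × 10^10 kg × (G/c³) = 5.622 × 10^-26 s

5.622 × 10^-26 s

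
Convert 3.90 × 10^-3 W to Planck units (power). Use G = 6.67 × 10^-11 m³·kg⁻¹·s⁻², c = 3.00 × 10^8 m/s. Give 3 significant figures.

1.07 × 10^-55

Planck power: P_P = c⁵/G = 3.64 × 10^52 W.
3.90 × 10^-3 / 3.64 × 10^52 = 1.07 × 10^-55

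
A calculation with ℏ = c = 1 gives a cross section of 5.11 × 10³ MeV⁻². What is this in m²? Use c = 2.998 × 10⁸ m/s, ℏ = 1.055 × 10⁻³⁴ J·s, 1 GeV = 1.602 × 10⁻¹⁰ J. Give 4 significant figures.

Area is [L]² = [E]⁻²·(ℏc)²; restore (ℏc)².
1 GeV⁻² → (ℏc)² × (1 GeV in J)⁻² = 3.898 × 10⁻³² m².
Convert the energy scale: 5.11 × 10³ MeV⁻² = 5.11 × 10⁹ GeV⁻².
Result: 5.11 × 10⁹ × 3.898 × 10⁻³² = 1.992 × 10⁻²² m².

1.992 × 10⁻²² m²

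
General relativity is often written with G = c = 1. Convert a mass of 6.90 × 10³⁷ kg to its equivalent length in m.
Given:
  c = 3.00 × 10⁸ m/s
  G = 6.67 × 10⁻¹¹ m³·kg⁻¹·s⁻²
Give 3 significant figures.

5.11 × 10¹⁰ m

In G = c = 1 units mass has dimensions of length; the conversion factor is G/c².
6.90 × 10³⁷ kg × (G/c²) = 5.11 × 10¹⁰ m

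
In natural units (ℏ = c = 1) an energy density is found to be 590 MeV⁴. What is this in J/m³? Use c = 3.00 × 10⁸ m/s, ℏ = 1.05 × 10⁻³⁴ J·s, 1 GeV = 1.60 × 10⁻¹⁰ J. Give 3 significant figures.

1.24 × 10²⁸ J/m³

[E]/[L]³ = [E]⁴/(ℏc)³; restore (ℏc)⁻³.
1 GeV⁴ → 1/(ℏc)³ × (1 GeV in J)⁴ = 2.10 × 10³⁷ J/m³.
Convert the energy scale: 590 MeV⁴ = 5.90 × 10⁻¹⁰ GeV⁴.
Result: 5.90 × 10⁻¹⁰ × 2.10 × 10³⁷ = 1.24 × 10²⁸ J/m³.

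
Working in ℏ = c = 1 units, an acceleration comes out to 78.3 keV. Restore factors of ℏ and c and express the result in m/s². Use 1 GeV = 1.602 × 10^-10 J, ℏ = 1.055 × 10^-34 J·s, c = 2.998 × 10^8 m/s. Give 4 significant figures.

Acceleration is [L]/[T]² = c·[E]/ℏ.
1 GeV → c/ℏ × (1 GeV in J) = 4.552 × 10^32 m/s².
Convert the energy scale: 78.3 keV = 7.83 × 10^-5 GeV.
Result: 7.83 × 10^-5 × 4.552 × 10^32 = 3.565 × 10^28 m/s².

3.565 × 10^28 m/s²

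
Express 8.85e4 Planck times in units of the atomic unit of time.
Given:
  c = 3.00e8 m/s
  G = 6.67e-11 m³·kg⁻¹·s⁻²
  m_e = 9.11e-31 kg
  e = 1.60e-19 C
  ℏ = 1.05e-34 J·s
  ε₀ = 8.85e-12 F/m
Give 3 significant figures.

1.98e-22

Planck time: t_P = √(ℏG/c⁵) = 5.37e-44 s
atomic unit of time: τ_au = (4πε₀)²ℏ³/(m_e e⁴) = 2.40e-17 s
8.85e4 × 5.37e-44 / 2.40e-17 = 1.98e-22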